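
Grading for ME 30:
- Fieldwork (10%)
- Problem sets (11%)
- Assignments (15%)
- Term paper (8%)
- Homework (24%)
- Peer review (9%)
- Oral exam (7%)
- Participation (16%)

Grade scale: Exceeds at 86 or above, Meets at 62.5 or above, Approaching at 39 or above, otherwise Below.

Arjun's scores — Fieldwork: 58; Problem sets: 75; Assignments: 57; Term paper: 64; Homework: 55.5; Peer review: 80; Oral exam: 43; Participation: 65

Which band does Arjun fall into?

Approaching

Weighted total:
  Fieldwork 58 × 0.1 = 5.8
  Problem sets 75 × 0.11 = 8.25
  Assignments 57 × 0.15 = 8.55
  Term paper 64 × 0.08 = 5.12
  Homework 55.5 × 0.24 = 13.32
  Peer review 80 × 0.09 = 7.2
  Oral exam 43 × 0.07 = 3.01
  Participation 65 × 0.16 = 10.4
Sum = 61.65
61.65 is ≥ 39 and < 62.5 → Approaching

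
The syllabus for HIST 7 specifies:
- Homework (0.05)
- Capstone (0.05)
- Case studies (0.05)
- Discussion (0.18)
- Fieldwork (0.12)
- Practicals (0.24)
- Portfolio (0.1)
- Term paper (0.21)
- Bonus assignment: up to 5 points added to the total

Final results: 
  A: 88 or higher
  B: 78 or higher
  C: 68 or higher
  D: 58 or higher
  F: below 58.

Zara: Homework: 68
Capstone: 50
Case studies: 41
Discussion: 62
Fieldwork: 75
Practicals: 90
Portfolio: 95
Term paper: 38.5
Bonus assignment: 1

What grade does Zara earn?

C

Weighted total:
  Homework 68 × 0.05 = 3.4
  Capstone 50 × 0.05 = 2.5
  Case studies 41 × 0.05 = 2.05
  Discussion 62 × 0.18 = 11.16
  Fieldwork 75 × 0.12 = 9
  Practicals 90 × 0.24 = 21.6
  Portfolio 95 × 0.1 = 9.5
  Term paper 38.5 × 0.21 = 8.085
Sum = 67.295
Bonus assignment: 67.295 + 1 = 68.295
68.295 is ≥ 68 and < 78 → C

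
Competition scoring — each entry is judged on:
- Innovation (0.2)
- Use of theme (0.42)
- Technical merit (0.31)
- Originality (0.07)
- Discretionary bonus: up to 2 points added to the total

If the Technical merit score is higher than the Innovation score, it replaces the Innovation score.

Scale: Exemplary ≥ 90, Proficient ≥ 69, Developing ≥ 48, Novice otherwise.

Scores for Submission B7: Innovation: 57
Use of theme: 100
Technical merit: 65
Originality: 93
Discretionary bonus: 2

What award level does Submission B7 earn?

Proficient

Technical merit (65) > Innovation (57), so Innovation counts as 65.
Weighted total:
  Innovation 65 × 0.2 = 13
  Use of theme 100 × 0.42 = 42
  Technical merit 65 × 0.31 = 20.15
  Originality 93 × 0.07 = 6.51
Sum = 81.66
Discretionary bonus: 81.66 + 2 = 83.66
83.66 is ≥ 69 and < 90 → Proficient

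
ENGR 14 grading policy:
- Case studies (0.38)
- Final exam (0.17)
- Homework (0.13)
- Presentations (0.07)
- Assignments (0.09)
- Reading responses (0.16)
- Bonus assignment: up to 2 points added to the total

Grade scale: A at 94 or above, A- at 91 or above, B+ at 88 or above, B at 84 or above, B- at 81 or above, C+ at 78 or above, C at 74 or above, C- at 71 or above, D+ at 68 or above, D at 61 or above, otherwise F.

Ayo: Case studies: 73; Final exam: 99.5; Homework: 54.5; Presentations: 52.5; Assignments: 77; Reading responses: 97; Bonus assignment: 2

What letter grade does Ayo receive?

C+

Weighted total:
  Case studies 73 × 0.38 = 27.74
  Final exam 99.5 × 0.17 = 16.915
  Homework 54.5 × 0.13 = 7.085
  Presentations 52.5 × 0.07 = 3.675
  Assignments 77 × 0.09 = 6.93
  Reading responses 97 × 0.16 = 15.52
Sum = 77.865
Bonus assignment: 77.865 + 2 = 79.865
79.865 is ≥ 78 and < 81 → C+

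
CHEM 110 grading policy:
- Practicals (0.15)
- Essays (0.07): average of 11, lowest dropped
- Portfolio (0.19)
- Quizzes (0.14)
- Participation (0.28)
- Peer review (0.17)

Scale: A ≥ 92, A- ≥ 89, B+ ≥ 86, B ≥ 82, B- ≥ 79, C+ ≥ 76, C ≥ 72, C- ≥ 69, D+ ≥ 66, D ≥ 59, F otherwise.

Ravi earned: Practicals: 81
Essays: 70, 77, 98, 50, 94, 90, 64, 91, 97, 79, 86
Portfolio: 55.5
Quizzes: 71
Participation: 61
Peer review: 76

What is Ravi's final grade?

D+

Essays: drop 50 → average of remaining 10 = 846/10 = 84.6
Weighted total:
  Practicals 81 × 0.15 = 12.15
  Essays 84.6 × 0.07 = 5.922
  Portfolio 55.5 × 0.19 = 10.545
  Quizzes 71 × 0.14 = 9.94
  Participation 61 × 0.28 = 17.08
  Peer review 76 × 0.17 = 12.92
Sum = 68.557
68.557 is ≥ 66 and < 69 → D+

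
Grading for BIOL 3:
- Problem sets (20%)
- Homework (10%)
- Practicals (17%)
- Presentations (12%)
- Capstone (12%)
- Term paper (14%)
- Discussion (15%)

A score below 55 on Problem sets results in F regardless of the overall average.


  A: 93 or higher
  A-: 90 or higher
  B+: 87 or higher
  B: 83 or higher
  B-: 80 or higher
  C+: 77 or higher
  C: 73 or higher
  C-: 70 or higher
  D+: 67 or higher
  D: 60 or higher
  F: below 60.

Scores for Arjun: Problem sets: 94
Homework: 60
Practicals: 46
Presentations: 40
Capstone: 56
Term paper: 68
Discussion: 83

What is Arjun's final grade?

Problem sets score 94 ≥ 55: minimum met.
Weighted total:
  Problem sets 94 × 0.2 = 18.8
  Homework 60 × 0.1 = 6
  Practicals 46 × 0.17 = 7.82
  Presentations 40 × 0.12 = 4.8
  Capstone 56 × 0.12 = 6.72
  Term paper 68 × 0.14 = 9.52
  Discussion 83 × 0.15 = 12.45
Sum = 66.11
66.11 is ≥ 60 and < 67 → D

D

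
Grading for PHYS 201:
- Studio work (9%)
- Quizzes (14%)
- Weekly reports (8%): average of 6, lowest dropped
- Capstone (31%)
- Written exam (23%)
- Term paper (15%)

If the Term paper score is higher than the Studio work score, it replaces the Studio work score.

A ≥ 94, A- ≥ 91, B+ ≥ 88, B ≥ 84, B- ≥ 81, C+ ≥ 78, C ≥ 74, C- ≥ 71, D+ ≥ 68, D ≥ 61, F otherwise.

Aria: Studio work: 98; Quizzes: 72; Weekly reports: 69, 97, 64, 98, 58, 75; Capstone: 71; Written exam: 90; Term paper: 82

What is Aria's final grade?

C+

Weekly reports: drop 58 → average of remaining 5 = 403/5 = 80.6
Term paper (82) ≤ Studio work (98), so Studio work stays at 98.
Weighted total:
  Studio work 98 × 0.09 = 8.82
  Quizzes 72 × 0.14 = 10.08
  Weekly reports 80.6 × 0.08 = 6.448
  Capstone 71 × 0.31 = 22.01
  Written exam 90 × 0.23 = 20.7
  Term paper 82 × 0.15 = 12.3
Sum = 80.358
80.358 is ≥ 78 and < 81 → C+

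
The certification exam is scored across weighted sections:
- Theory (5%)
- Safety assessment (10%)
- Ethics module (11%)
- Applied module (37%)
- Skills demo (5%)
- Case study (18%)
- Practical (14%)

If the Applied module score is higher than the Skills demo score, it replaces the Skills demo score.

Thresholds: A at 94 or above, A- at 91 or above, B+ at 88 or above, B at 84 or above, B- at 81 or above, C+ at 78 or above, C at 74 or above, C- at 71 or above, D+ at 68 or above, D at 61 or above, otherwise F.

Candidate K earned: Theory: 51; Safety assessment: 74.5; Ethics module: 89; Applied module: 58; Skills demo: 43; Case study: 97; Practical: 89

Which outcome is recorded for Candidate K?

Applied module (58) > Skills demo (43), so Skills demo counts as 58.
Weighted total:
  Theory 51 × 0.05 = 2.55
  Safety assessment 74.5 × 0.1 = 7.45
  Ethics module 89 × 0.11 = 9.79
  Applied module 58 × 0.37 = 21.46
  Skills demo 58 × 0.05 = 2.9
  Case study 97 × 0.18 = 17.46
  Practical 89 × 0.14 = 12.46
Sum = 74.07
74.07 is ≥ 74 and < 78 → C

C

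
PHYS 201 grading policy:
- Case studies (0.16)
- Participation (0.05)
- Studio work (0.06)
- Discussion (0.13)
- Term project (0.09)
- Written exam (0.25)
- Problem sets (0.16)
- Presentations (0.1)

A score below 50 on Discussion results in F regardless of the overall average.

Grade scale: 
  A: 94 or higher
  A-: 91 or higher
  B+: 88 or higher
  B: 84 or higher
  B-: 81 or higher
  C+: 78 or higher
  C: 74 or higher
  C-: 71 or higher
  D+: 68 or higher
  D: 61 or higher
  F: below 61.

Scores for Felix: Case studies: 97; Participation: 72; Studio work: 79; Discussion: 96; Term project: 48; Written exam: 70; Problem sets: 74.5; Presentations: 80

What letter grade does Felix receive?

C+

Discussion score 96 ≥ 50: minimum met.
Weighted total:
  Case studies 97 × 0.16 = 15.52
  Participation 72 × 0.05 = 3.6
  Studio work 79 × 0.06 = 4.74
  Discussion 96 × 0.13 = 12.48
  Term project 48 × 0.09 = 4.32
  Written exam 70 × 0.25 = 17.5
  Problem sets 74.5 × 0.16 = 11.92
  Presentations 80 × 0.1 = 8
Sum = 78.08
78.08 is ≥ 78 and < 81 → C+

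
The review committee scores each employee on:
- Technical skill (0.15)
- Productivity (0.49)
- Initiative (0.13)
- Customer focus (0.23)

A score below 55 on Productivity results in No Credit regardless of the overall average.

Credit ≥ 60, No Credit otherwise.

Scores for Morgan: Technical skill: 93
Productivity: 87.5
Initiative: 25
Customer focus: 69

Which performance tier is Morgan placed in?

Credit

Productivity score 87.5 ≥ 55: minimum met.
Weighted total:
  Technical skill 93 × 0.15 = 13.95
  Productivity 87.5 × 0.49 = 42.875
  Initiative 25 × 0.13 = 3.25
  Customer focus 69 × 0.23 = 15.87
Sum = 75.945
75.945 ≥ 60 → Credit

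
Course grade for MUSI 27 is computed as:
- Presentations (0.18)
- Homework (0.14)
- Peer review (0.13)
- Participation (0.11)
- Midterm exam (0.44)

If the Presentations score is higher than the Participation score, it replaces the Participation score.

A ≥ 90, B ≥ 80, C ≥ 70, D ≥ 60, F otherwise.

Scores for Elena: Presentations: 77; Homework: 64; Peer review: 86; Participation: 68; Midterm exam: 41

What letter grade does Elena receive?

Presentations (77) > Participation (68), so Participation counts as 77.
Weighted total:
  Presentations 77 × 0.18 = 13.86
  Homework 64 × 0.14 = 8.96
  Peer review 86 × 0.13 = 11.18
  Participation 77 × 0.11 = 8.47
  Midterm exam 41 × 0.44 = 18.04
Sum = 60.51
60.51 is ≥ 60 and < 70 → D

D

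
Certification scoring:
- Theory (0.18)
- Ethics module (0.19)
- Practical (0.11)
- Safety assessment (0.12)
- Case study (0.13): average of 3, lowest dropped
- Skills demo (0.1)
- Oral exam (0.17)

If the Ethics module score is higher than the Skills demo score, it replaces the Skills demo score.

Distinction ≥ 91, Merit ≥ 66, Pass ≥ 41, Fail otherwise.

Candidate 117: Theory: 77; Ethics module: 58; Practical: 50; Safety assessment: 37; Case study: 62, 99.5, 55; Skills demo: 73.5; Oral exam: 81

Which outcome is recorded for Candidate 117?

Merit

Case study: drop 55 → average of remaining 2 = 161.5/2 = 80.75
Ethics module (58) ≤ Skills demo (73.5), so Skills demo stays at 73.5.
Weighted total:
  Theory 77 × 0.18 = 13.86
  Ethics module 58 × 0.19 = 11.02
  Practical 50 × 0.11 = 5.5
  Safety assessment 37 × 0.12 = 4.44
  Case study 80.75 × 0.13 = 10.4975
  Skills demo 73.5 × 0.1 = 7.35
  Oral exam 81 × 0.17 = 13.77
Sum = 66.4375
66.4375 is ≥ 66 and < 91 → Merit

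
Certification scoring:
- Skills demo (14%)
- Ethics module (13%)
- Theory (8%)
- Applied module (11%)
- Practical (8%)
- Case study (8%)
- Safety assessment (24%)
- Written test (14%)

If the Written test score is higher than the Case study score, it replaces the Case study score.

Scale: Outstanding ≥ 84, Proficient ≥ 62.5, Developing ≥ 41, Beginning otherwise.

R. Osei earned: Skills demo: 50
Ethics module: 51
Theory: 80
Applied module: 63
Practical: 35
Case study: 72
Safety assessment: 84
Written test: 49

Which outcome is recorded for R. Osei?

Proficient

Written test (49) ≤ Case study (72), so Case study stays at 72.
Weighted total:
  Skills demo 50 × 0.14 = 7
  Ethics module 51 × 0.13 = 6.63
  Theory 80 × 0.08 = 6.4
  Applied module 63 × 0.11 = 6.93
  Practical 35 × 0.08 = 2.8
  Case study 72 × 0.08 = 5.76
  Safety assessment 84 × 0.24 = 20.16
  Written test 49 × 0.14 = 6.86
Sum = 62.54
62.54 is ≥ 62.5 and < 84 → Proficient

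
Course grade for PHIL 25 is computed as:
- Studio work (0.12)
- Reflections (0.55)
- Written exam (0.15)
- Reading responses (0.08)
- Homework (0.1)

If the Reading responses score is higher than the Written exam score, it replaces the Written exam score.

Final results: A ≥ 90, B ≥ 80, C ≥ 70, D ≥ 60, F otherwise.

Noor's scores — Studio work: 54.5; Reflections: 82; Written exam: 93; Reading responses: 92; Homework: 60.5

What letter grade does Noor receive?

C

Reading responses (92) ≤ Written exam (93), so Written exam stays at 93.
Weighted total:
  Studio work 54.5 × 0.12 = 6.54
  Reflections 82 × 0.55 = 45.1
  Written exam 93 × 0.15 = 13.95
  Reading responses 92 × 0.08 = 7.36
  Homework 60.5 × 0.1 = 6.05
Sum = 79
79 is ≥ 70 and < 80 → C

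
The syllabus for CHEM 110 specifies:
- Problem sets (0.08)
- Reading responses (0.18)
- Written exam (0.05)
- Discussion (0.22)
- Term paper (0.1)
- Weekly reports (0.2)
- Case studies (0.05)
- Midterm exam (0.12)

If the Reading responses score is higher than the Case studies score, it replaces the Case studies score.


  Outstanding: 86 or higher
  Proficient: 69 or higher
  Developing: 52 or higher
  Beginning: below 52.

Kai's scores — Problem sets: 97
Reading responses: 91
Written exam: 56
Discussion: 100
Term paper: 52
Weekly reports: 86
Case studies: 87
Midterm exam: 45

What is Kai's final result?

Reading responses (91) > Case studies (87), so Case studies counts as 91.
Weighted total:
  Problem sets 97 × 0.08 = 7.76
  Reading responses 91 × 0.18 = 16.38
  Written exam 56 × 0.05 = 2.8
  Discussion 100 × 0.22 = 22
  Term paper 52 × 0.1 = 5.2
  Weekly reports 86 × 0.2 = 17.2
  Case studies 91 × 0.05 = 4.55
  Midterm exam 45 × 0.12 = 5.4
Sum = 81.29
81.29 is ≥ 69 and < 86 → Proficient

Proficient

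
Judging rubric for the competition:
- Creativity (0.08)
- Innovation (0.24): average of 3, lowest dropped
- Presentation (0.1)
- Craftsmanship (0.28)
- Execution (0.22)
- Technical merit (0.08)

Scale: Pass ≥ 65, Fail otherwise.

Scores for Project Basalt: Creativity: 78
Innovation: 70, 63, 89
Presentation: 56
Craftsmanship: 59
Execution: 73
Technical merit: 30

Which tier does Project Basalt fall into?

Innovation: drop 63 → average of remaining 2 = 159/2 = 79.5
Weighted total:
  Creativity 78 × 0.08 = 6.24
  Innovation 79.5 × 0.24 = 19.08
  Presentation 56 × 0.1 = 5.6
  Craftsmanship 59 × 0.28 = 16.52
  Execution 73 × 0.22 = 16.06
  Technical merit 30 × 0.08 = 2.4
Sum = 65.9
65.9 ≥ 65 → Pass

Pass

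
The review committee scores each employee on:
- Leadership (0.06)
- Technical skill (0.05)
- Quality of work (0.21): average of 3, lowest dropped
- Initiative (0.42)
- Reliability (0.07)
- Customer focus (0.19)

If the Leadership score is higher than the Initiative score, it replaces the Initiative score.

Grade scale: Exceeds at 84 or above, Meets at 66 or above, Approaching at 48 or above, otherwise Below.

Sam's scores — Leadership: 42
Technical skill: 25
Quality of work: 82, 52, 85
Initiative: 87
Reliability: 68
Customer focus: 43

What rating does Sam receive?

Quality of work: drop 52 → average of remaining 2 = 167/2 = 83.5
Leadership (42) ≤ Initiative (87), so Initiative stays at 87.
Weighted total:
  Leadership 42 × 0.06 = 2.52
  Technical skill 25 × 0.05 = 1.25
  Quality of work 83.5 × 0.21 = 17.535
  Initiative 87 × 0.42 = 36.54
  Reliability 68 × 0.07 = 4.76
  Customer focus 43 × 0.19 = 8.17
Sum = 70.775
70.775 is ≥ 66 and < 84 → Meets

Meets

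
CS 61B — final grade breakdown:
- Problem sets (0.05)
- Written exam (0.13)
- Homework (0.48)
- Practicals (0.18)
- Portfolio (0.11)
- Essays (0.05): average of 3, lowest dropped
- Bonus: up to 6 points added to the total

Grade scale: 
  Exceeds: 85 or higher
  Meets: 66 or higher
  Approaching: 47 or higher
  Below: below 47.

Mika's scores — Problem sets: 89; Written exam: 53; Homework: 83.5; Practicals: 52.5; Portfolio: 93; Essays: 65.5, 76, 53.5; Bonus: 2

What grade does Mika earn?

Meets

Essays: drop 53.5 → average of remaining 2 = 141.5/2 = 70.75
Weighted total:
  Problem sets 89 × 0.05 = 4.45
  Written exam 53 × 0.13 = 6.89
  Homework 83.5 × 0.48 = 40.08
  Practicals 52.5 × 0.18 = 9.45
  Portfolio 93 × 0.11 = 10.23
  Essays 70.75 × 0.05 = 3.5375
Sum = 74.6375
Bonus: 74.6375 + 2 = 76.6375
76.6375 is ≥ 66 and < 85 → Meets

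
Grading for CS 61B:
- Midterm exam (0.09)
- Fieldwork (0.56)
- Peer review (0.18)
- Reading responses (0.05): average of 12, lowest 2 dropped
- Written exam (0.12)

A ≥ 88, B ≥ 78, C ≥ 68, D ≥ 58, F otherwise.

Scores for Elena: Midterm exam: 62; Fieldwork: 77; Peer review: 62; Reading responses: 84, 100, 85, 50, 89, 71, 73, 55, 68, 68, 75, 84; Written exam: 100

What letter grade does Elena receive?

C

Reading responses: drop 50, 55 → average of remaining 10 = 797/10 = 79.7
Weighted total:
  Midterm exam 62 × 0.09 = 5.58
  Fieldwork 77 × 0.56 = 43.12
  Peer review 62 × 0.18 = 11.16
  Reading responses 79.7 × 0.05 = 3.985
  Written exam 100 × 0.12 = 12
Sum = 75.845
75.845 is ≥ 68 and < 78 → C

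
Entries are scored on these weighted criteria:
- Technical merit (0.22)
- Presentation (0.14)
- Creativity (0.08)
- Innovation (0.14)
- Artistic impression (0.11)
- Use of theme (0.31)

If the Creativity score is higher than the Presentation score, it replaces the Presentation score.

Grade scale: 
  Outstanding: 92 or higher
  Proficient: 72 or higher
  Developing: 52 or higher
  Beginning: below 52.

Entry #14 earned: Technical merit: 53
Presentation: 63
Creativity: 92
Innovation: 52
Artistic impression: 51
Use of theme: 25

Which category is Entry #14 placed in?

Developing

Creativity (92) > Presentation (63), so Presentation counts as 92.
Weighted total:
  Technical merit 53 × 0.22 = 11.66
  Presentation 92 × 0.14 = 12.88
  Creativity 92 × 0.08 = 7.36
  Innovation 52 × 0.14 = 7.28
  Artistic impression 51 × 0.11 = 5.61
  Use of theme 25 × 0.31 = 7.75
Sum = 52.54
52.54 is ≥ 52 and < 72 → Developing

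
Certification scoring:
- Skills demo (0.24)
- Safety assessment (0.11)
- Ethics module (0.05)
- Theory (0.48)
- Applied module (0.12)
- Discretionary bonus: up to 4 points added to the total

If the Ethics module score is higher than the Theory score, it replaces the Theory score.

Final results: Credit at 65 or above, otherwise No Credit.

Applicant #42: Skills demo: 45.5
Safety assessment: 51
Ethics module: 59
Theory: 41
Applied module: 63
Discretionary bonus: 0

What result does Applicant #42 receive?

No Credit

Ethics module (59) > Theory (41), so Theory counts as 59.
Weighted total:
  Skills demo 45.5 × 0.24 = 10.92
  Safety assessment 51 × 0.11 = 5.61
  Ethics module 59 × 0.05 = 2.95
  Theory 59 × 0.48 = 28.32
  Applied module 63 × 0.12 = 7.56
Sum = 55.36
Discretionary bonus: 55.36 + 0 = 55.36
55.36 < 65 → No Credit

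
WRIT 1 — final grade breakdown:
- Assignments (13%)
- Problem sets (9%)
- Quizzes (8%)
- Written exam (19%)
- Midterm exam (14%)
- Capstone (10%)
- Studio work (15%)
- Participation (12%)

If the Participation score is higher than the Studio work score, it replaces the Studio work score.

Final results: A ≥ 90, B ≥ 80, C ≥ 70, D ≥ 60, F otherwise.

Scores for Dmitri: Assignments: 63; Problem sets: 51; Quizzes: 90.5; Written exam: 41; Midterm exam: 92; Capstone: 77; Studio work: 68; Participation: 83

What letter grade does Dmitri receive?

Participation (83) > Studio work (68), so Studio work counts as 83.
Weighted total:
  Assignments 63 × 0.13 = 8.19
  Problem sets 51 × 0.09 = 4.59
  Quizzes 90.5 × 0.08 = 7.24
  Written exam 41 × 0.19 = 7.79
  Midterm exam 92 × 0.14 = 12.88
  Capstone 77 × 0.1 = 7.7
  Studio work 83 × 0.15 = 12.45
  Participation 83 × 0.12 = 9.96
Sum = 70.8
70.8 is ≥ 70 and < 80 → C

C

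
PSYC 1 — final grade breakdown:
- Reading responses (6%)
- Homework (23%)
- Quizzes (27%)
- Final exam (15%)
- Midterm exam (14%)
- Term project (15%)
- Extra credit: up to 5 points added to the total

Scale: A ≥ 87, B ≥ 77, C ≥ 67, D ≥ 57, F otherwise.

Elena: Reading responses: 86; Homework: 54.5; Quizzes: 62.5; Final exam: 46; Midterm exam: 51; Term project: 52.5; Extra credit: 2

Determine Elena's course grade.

Weighted total:
  Reading responses 86 × 0.06 = 5.16
  Homework 54.5 × 0.23 = 12.535
  Quizzes 62.5 × 0.27 = 16.875
  Final exam 46 × 0.15 = 6.9
  Midterm exam 51 × 0.14 = 7.14
  Term project 52.5 × 0.15 = 7.875
Sum = 56.485
Extra credit: 56.485 + 2 = 58.485
58.485 is ≥ 57 and < 67 → D

D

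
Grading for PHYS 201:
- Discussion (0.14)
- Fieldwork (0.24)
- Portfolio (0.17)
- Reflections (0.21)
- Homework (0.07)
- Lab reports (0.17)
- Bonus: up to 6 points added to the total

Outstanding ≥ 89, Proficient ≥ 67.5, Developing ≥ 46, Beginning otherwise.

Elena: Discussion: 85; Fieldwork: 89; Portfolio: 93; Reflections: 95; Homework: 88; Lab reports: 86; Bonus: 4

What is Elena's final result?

Weighted total:
  Discussion 85 × 0.14 = 11.9
  Fieldwork 89 × 0.24 = 21.36
  Portfolio 93 × 0.17 = 15.81
  Reflections 95 × 0.21 = 19.95
  Homework 88 × 0.07 = 6.16
  Lab reports 86 × 0.17 = 14.62
Sum = 89.8
Bonus: 89.8 + 4 = 93.8
93.8 ≥ 89 → Outstanding

Outstanding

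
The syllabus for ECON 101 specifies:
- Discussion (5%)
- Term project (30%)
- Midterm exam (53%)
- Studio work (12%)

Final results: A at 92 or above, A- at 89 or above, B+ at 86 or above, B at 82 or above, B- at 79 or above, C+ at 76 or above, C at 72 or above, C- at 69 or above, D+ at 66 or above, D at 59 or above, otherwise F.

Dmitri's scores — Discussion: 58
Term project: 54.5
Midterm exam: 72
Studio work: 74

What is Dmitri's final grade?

D+

Weighted total:
  Discussion 58 × 0.05 = 2.9
  Term project 54.5 × 0.3 = 16.35
  Midterm exam 72 × 0.53 = 38.16
  Studio work 74 × 0.12 = 8.88
Sum = 66.29
66.29 is ≥ 66 and < 69 → D+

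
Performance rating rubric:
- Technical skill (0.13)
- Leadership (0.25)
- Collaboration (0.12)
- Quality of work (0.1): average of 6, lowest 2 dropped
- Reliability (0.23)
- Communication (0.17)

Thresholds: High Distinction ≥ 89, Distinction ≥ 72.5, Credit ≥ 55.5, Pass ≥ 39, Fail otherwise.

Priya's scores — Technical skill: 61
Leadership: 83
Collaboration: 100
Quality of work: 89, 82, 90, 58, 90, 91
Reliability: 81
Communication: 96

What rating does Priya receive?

Quality of work: drop 58, 82 → average of remaining 4 = 360/4 = 90
Weighted total:
  Technical skill 61 × 0.13 = 7.93
  Leadership 83 × 0.25 = 20.75
  Collaboration 100 × 0.12 = 12
  Quality of work 90 × 0.1 = 9
  Reliability 81 × 0.23 = 18.63
  Communication 96 × 0.17 = 16.32
Sum = 84.63
84.63 is ≥ 72.5 and < 89 → Distinction

Distinction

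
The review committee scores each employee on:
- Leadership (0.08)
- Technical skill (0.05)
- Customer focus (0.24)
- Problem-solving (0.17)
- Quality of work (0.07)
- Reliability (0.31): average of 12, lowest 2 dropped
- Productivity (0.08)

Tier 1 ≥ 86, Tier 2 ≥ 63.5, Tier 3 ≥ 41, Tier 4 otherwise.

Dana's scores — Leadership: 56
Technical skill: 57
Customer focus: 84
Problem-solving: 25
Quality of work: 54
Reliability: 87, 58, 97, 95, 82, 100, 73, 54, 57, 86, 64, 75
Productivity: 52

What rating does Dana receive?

Tier 2

Reliability: drop 54, 57 → average of remaining 10 = 817/10 = 81.7
Weighted total:
  Leadership 56 × 0.08 = 4.48
  Technical skill 57 × 0.05 = 2.85
  Customer focus 84 × 0.24 = 20.16
  Problem-solving 25 × 0.17 = 4.25
  Quality of work 54 × 0.07 = 3.78
  Reliability 81.7 × 0.31 = 25.327
  Productivity 52 × 0.08 = 4.16
Sum = 65.007
65.007 is ≥ 63.5 and < 86 → Tier 2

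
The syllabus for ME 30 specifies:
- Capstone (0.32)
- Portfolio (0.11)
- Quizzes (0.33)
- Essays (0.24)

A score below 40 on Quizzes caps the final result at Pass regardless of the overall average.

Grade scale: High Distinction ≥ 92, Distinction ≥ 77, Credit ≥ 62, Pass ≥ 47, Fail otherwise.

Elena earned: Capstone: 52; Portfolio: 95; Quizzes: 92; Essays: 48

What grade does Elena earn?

Quizzes score 92 ≥ 40: minimum met.
Weighted total:
  Capstone 52 × 0.32 = 16.64
  Portfolio 95 × 0.11 = 10.45
  Quizzes 92 × 0.33 = 30.36
  Essays 48 × 0.24 = 11.52
Sum = 68.97
68.97 is ≥ 62 and < 77 → Credit

Credit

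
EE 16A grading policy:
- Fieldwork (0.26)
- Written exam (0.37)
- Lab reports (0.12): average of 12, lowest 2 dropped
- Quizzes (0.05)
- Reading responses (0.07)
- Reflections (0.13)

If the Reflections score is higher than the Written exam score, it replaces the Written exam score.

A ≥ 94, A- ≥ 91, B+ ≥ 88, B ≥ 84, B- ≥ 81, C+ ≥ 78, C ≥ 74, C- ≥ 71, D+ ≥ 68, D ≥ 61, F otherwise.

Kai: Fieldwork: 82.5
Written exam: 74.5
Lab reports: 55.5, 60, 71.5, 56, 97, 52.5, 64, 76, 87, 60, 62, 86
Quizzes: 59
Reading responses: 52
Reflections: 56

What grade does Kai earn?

C-

Lab reports: drop 52.5, 55.5 → average of remaining 10 = 719.5/10 = 71.95
Reflections (56) ≤ Written exam (74.5), so Written exam stays at 74.5.
Weighted total:
  Fieldwork 82.5 × 0.26 = 21.45
  Written exam 74.5 × 0.37 = 27.565
  Lab reports 71.95 × 0.12 = 8.634
  Quizzes 59 × 0.05 = 2.95
  Reading responses 52 × 0.07 = 3.64
  Reflections 56 × 0.13 = 7.28
Sum = 71.519
71.519 is ≥ 71 and < 74 → C-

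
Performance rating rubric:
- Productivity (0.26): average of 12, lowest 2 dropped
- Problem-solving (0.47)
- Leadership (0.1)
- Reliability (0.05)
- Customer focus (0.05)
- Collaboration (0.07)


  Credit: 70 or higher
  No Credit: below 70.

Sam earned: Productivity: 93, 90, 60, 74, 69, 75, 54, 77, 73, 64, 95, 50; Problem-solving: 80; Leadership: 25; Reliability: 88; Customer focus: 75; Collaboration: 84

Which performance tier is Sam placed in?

Productivity: drop 50, 54 → average of remaining 10 = 770/10 = 77
Weighted total:
  Productivity 77 × 0.26 = 20.02
  Problem-solving 80 × 0.47 = 37.6
  Leadership 25 × 0.1 = 2.5
  Reliability 88 × 0.05 = 4.4
  Customer focus 75 × 0.05 = 3.75
  Collaboration 84 × 0.07 = 5.88
Sum = 74.15
74.15 ≥ 70 → Credit

Credit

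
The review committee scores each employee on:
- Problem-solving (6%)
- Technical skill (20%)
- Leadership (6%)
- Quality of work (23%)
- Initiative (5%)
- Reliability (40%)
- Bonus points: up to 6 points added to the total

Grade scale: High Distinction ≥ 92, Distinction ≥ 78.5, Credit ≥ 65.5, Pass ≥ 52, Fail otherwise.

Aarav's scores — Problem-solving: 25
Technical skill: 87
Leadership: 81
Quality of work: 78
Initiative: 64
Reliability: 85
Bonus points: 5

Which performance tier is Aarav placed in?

Weighted total:
  Problem-solving 25 × 0.06 = 1.5
  Technical skill 87 × 0.2 = 17.4
  Leadership 81 × 0.06 = 4.86
  Quality of work 78 × 0.23 = 17.94
  Initiative 64 × 0.05 = 3.2
  Reliability 85 × 0.4 = 34
Sum = 78.9
Bonus points: 78.9 + 5 = 83.9
83.9 is ≥ 78.5 and < 92 → Distinction

Distinction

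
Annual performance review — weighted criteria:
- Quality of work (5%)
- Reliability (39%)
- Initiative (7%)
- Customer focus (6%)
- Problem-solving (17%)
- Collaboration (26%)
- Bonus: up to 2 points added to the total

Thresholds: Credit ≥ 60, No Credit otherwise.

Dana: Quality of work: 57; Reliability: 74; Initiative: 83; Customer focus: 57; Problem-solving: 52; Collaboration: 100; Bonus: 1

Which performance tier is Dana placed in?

Weighted total:
  Quality of work 57 × 0.05 = 2.85
  Reliability 74 × 0.39 = 28.86
  Initiative 83 × 0.07 = 5.81
  Customer focus 57 × 0.06 = 3.42
  Problem-solving 52 × 0.17 = 8.84
  Collaboration 100 × 0.26 = 26
Sum = 75.78
Bonus: 75.78 + 1 = 76.78
76.78 ≥ 60 → Credit

Credit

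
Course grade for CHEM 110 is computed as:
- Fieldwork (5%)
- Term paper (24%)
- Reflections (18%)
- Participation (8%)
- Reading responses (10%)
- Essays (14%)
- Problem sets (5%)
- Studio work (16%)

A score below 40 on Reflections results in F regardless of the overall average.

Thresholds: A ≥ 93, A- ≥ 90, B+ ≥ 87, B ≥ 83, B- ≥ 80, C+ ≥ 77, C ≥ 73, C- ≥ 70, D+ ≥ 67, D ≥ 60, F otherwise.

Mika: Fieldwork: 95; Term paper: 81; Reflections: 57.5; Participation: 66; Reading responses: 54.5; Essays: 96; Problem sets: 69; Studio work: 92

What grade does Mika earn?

C

Reflections score 57.5 ≥ 40: minimum met.
Weighted total:
  Fieldwork 95 × 0.05 = 4.75
  Term paper 81 × 0.24 = 19.44
  Reflections 57.5 × 0.18 = 10.35
  Participation 66 × 0.08 = 5.28
  Reading responses 54.5 × 0.1 = 5.45
  Essays 96 × 0.14 = 13.44
  Problem sets 69 × 0.05 = 3.45
  Studio work 92 × 0.16 = 14.72
Sum = 76.88
76.88 is ≥ 73 and < 77 → C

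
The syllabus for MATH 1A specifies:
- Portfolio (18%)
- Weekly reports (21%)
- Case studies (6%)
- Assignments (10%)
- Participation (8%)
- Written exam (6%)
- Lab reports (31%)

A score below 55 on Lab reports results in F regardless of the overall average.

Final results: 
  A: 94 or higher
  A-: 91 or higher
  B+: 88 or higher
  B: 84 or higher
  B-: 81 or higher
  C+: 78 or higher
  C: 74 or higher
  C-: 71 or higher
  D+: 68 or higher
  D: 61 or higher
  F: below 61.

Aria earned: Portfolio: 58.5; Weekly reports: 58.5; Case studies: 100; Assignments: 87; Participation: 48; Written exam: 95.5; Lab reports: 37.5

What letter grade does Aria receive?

F

Lab reports score 37.5 < 55: minimum not met.
Weighted total:
  Portfolio 58.5 × 0.18 = 10.53
  Weekly reports 58.5 × 0.21 = 12.285
  Case studies 100 × 0.06 = 6
  Assignments 87 × 0.1 = 8.7
  Participation 48 × 0.08 = 3.84
  Written exam 95.5 × 0.06 = 5.73
  Lab reports 37.5 × 0.31 = 11.625
Sum = 58.71
Because the Lab reports minimum was not met, the result is F.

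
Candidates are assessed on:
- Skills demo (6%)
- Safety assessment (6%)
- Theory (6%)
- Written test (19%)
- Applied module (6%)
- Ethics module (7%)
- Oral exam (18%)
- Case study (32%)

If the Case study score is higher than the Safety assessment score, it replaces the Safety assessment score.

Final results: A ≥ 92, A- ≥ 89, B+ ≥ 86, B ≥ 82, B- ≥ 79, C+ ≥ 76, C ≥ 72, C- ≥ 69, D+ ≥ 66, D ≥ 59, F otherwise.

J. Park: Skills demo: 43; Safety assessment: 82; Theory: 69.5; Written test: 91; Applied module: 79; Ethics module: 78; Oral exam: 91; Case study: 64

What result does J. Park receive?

Case study (64) ≤ Safety assessment (82), so Safety assessment stays at 82.
Weighted total:
  Skills demo 43 × 0.06 = 2.58
  Safety assessment 82 × 0.06 = 4.92
  Theory 69.5 × 0.06 = 4.17
  Written test 91 × 0.19 = 17.29
  Applied module 79 × 0.06 = 4.74
  Ethics module 78 × 0.07 = 5.46
  Oral exam 91 × 0.18 = 16.38
  Case study 64 × 0.32 = 20.48
Sum = 76.02
76.02 is ≥ 76 and < 79 → C+

C+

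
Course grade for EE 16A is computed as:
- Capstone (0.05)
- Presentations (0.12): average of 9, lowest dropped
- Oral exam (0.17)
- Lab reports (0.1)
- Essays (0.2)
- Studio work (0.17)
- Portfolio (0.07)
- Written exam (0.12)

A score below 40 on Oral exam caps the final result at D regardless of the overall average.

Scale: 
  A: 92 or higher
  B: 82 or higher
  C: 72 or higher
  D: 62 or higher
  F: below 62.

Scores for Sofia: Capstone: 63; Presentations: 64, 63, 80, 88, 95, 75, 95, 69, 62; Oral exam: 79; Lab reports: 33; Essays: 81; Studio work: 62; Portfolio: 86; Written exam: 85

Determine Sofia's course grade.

C

Presentations: drop 62 → average of remaining 8 = 629/8 = 78.625
Oral exam score 79 ≥ 40: minimum met.
Weighted total:
  Capstone 63 × 0.05 = 3.15
  Presentations 78.625 × 0.12 = 9.435
  Oral exam 79 × 0.17 = 13.43
  Lab reports 33 × 0.1 = 3.3
  Essays 81 × 0.2 = 16.2
  Studio work 62 × 0.17 = 10.54
  Portfolio 86 × 0.07 = 6.02
  Written exam 85 × 0.12 = 10.2
Sum = 72.275
72.275 is ≥ 72 and < 82 → C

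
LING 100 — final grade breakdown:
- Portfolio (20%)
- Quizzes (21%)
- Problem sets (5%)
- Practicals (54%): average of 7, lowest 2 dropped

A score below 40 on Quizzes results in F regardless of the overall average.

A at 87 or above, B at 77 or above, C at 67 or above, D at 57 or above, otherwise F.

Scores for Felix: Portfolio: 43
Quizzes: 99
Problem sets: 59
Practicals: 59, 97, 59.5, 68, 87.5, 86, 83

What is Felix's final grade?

Practicals: drop 59, 59.5 → average of remaining 5 = 421.5/5 = 84.3
Quizzes score 99 ≥ 40: minimum met.
Weighted total:
  Portfolio 43 × 0.2 = 8.6
  Quizzes 99 × 0.21 = 20.79
  Problem sets 59 × 0.05 = 2.95
  Practicals 84.3 × 0.54 = 45.522
Sum = 77.862
77.862 is ≥ 77 and < 87 → B

B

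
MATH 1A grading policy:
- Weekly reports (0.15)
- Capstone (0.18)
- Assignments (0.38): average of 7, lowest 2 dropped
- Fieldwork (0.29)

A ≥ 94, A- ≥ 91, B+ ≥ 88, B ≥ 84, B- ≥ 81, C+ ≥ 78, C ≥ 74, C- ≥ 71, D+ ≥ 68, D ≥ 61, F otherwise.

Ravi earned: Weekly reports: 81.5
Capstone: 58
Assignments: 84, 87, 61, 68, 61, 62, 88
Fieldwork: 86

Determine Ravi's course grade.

C

Assignments: drop 61, 61 → average of remaining 5 = 389/5 = 77.8
Weighted total:
  Weekly reports 81.5 × 0.15 = 12.225
  Capstone 58 × 0.18 = 10.44
  Assignments 77.8 × 0.38 = 29.564
  Fieldwork 86 × 0.29 = 24.94
Sum = 77.169
77.169 is ≥ 74 and < 78 → C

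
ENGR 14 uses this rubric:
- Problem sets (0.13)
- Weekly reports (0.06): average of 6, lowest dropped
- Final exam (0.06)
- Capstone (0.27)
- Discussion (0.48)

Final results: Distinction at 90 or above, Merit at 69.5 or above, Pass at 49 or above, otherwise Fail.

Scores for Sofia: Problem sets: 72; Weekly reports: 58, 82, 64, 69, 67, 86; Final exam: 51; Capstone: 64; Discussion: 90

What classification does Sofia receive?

Weekly reports: drop 58 → average of remaining 5 = 368/5 = 73.6
Weighted total:
  Problem sets 72 × 0.13 = 9.36
  Weekly reports 73.6 × 0.06 = 4.416
  Final exam 51 × 0.06 = 3.06
  Capstone 64 × 0.27 = 17.28
  Discussion 90 × 0.48 = 43.2
Sum = 77.316
77.316 is ≥ 69.5 and < 90 → Merit

Merit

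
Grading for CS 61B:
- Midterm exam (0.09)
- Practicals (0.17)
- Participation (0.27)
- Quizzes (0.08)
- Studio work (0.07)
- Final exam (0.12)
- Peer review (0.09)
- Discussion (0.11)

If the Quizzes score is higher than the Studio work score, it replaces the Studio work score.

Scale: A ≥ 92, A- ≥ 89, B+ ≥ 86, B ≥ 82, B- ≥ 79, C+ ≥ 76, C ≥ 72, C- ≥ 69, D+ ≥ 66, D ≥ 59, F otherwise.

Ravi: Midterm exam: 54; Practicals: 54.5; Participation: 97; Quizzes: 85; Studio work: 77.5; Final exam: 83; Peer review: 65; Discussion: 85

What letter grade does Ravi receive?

Quizzes (85) > Studio work (77.5), so Studio work counts as 85.
Weighted total:
  Midterm exam 54 × 0.09 = 4.86
  Practicals 54.5 × 0.17 = 9.265
  Participation 97 × 0.27 = 26.19
  Quizzes 85 × 0.08 = 6.8
  Studio work 85 × 0.07 = 5.95
  Final exam 83 × 0.12 = 9.96
  Peer review 65 × 0.09 = 5.85
  Discussion 85 × 0.11 = 9.35
Sum = 78.225
78.225 is ≥ 76 and < 79 → C+

C+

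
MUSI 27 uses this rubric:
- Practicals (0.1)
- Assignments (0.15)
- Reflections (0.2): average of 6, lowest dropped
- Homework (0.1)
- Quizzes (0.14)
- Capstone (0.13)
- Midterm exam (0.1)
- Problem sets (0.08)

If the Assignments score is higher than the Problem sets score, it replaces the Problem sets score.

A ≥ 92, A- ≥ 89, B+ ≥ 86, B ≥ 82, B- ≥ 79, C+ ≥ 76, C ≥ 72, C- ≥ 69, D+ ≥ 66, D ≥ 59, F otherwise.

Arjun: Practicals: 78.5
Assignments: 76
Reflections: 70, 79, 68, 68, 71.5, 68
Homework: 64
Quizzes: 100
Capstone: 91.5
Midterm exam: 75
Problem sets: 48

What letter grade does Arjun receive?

Reflections: drop 68 → average of remaining 5 = 356.5/5 = 71.3
Assignments (76) > Problem sets (48), so Problem sets counts as 76.
Weighted total:
  Practicals 78.5 × 0.1 = 7.85
  Assignments 76 × 0.15 = 11.4
  Reflections 71.3 × 0.2 = 14.26
  Homework 64 × 0.1 = 6.4
  Quizzes 100 × 0.14 = 14
  Capstone 91.5 × 0.13 = 11.895
  Midterm exam 75 × 0.1 = 7.5
  Problem sets 76 × 0.08 = 6.08
Sum = 79.385
79.385 is ≥ 79 and < 82 → B-

B-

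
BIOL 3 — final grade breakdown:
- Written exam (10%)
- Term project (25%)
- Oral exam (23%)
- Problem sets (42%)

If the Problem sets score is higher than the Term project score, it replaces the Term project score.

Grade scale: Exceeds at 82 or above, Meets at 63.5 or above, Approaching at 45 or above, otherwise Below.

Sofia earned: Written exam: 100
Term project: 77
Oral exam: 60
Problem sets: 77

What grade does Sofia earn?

Problem sets (77) ≤ Term project (77), so Term project stays at 77.
Weighted total:
  Written exam 100 × 0.1 = 10
  Term project 77 × 0.25 = 19.25
  Oral exam 60 × 0.23 = 13.8
  Problem sets 77 × 0.42 = 32.34
Sum = 75.39
75.39 is ≥ 63.5 and < 82 → Meets

Meets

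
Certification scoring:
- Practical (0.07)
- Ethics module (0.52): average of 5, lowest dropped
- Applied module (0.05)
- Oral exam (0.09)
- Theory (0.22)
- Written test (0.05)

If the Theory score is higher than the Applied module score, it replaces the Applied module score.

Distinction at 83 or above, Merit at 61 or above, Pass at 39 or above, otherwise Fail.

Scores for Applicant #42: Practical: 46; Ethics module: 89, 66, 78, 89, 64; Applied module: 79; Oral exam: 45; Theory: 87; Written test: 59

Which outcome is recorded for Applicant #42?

Merit

Ethics module: drop 64 → average of remaining 4 = 322/4 = 80.5
Theory (87) > Applied module (79), so Applied module counts as 87.
Weighted total:
  Practical 46 × 0.07 = 3.22
  Ethics module 80.5 × 0.52 = 41.86
  Applied module 87 × 0.05 = 4.35
  Oral exam 45 × 0.09 = 4.05
  Theory 87 × 0.22 = 19.14
  Written test 59 × 0.05 = 2.95
Sum = 75.57
75.57 is ≥ 61 and < 83 → Merit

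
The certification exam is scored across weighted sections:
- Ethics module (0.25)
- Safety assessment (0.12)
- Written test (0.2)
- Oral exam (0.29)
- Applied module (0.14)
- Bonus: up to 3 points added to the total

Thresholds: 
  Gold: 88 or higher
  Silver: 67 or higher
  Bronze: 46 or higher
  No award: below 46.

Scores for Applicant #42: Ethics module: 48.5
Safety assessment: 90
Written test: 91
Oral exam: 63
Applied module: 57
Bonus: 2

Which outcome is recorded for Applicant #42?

Silver

Weighted total:
  Ethics module 48.5 × 0.25 = 12.125
  Safety assessment 90 × 0.12 = 10.8
  Written test 91 × 0.2 = 18.2
  Oral exam 63 × 0.29 = 18.27
  Applied module 57 × 0.14 = 7.98
Sum = 67.375
Bonus: 67.375 + 2 = 69.375
69.375 is ≥ 67 and < 88 → Silver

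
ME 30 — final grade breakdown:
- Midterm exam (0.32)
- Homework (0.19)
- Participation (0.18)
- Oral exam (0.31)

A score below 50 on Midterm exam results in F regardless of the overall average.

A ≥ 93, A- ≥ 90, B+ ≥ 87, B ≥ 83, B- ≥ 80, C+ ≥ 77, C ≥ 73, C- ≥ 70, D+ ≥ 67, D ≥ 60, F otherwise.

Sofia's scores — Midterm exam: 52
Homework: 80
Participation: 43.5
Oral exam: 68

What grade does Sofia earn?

D

Midterm exam score 52 ≥ 50: minimum met.
Weighted total:
  Midterm exam 52 × 0.32 = 16.64
  Homework 80 × 0.19 = 15.2
  Participation 43.5 × 0.18 = 7.83
  Oral exam 68 × 0.31 = 21.08
Sum = 60.75
60.75 is ≥ 60 and < 67 → D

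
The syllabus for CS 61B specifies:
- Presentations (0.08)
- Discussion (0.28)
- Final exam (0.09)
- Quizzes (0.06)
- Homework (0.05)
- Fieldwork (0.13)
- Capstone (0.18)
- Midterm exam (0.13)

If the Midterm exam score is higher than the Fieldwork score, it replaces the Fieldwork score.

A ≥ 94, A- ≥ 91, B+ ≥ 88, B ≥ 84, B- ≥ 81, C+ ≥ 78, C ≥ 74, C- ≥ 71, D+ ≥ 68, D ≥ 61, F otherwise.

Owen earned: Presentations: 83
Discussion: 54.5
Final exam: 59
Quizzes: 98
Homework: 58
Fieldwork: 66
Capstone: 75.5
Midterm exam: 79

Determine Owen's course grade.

D+

Midterm exam (79) > Fieldwork (66), so Fieldwork counts as 79.
Weighted total:
  Presentations 83 × 0.08 = 6.64
  Discussion 54.5 × 0.28 = 15.26
  Final exam 59 × 0.09 = 5.31
  Quizzes 98 × 0.06 = 5.88
  Homework 58 × 0.05 = 2.9
  Fieldwork 79 × 0.13 = 10.27
  Capstone 75.5 × 0.18 = 13.59
  Midterm exam 79 × 0.13 = 10.27
Sum = 70.12
70.12 is ≥ 68 and < 71 → D+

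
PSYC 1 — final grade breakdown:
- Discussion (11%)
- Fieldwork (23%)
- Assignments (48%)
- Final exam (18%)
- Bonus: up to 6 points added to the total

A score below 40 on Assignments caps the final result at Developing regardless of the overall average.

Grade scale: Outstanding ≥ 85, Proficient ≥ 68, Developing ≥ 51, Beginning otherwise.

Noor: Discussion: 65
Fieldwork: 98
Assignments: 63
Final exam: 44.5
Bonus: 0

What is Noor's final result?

Developing

Assignments score 63 ≥ 40: minimum met.
Weighted total:
  Discussion 65 × 0.11 = 7.15
  Fieldwork 98 × 0.23 = 22.54
  Assignments 63 × 0.48 = 30.24
  Final exam 44.5 × 0.18 = 8.01
Sum = 67.94
Bonus: 67.94 + 0 = 67.94
67.94 is ≥ 51 and < 68 → Developing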